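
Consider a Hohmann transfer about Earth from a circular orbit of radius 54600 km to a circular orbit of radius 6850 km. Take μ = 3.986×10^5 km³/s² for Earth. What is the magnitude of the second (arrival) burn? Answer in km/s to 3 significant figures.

Δv₂ = 2.54 km/s

Transfer-ellipse semi-major axis a_t = (r₁ + r₂)/2 = (54600 + 6850)/2 = 30725 km.
On the circular orbit at r = 6850 km, v_c = √(μ/r) = 7.6282 km/s.
Transfer-orbit speed at the same r (vis-viva, a = a_t): v_t = √[μ(2/r − 1/a_t)] = 10.169 km/s.
Δv₂ = |v_t − v_c| = |10.169 − 7.6282| = 2.541 km/s.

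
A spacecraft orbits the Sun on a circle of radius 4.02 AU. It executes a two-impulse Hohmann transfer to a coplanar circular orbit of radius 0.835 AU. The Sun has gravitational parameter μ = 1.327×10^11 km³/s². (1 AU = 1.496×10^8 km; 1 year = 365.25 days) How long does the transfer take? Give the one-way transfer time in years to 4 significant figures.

t = 1.891 years

In km: r₁ = 4.02 × 1.496×10^8 = 6.01392×10^8 km; r₂ = 0.835 × 1.496×10^8 = 1.24916×10^8 km.
Transfer-ellipse semi-major axis a_t = (r₁ + r₂)/2 = (6.01392×10^8 + 1.24916×10^8)/2 = 3.63154×10^8 km.
Transfer time t = π√(a_t³/μ) = π√((3.63154×10^8)³ / 1.327×10^11) = 5.968×10^7 s.
Converting: 5.968×10^7 s ÷ 3.15576×10^7 s/year (365.25 × 86400) = 1.891 years.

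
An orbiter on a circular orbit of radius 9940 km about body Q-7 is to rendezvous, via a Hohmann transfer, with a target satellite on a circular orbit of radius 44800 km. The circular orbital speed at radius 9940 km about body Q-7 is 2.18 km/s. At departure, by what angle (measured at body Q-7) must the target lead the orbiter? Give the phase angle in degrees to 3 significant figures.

φ = 94.0°

From the circular-orbit relation v² = μ/r at r = 9940 km: μ = v²r = (2.18)² × 9940 = 47238.9 km³/s².
Semi-major axis of the transfer orbit: a_t = (9940 + 44800)/2 = 27370 km.
The half-period of the transfer ellipse is t = π√(a_t³/μ) = 65450.41 s.
The target's mean motion on its circular orbit is ω₂ = √(μ/r₂³) = 2.292095×10^-5 rad/s.
Angle swept by the target during transfer: ω₂·t = 1.500186 rad = 85.954°.
The orbiter traverses 180° on the transfer ellipse, so the target must lead by 180° − 85.954° = 94.0°.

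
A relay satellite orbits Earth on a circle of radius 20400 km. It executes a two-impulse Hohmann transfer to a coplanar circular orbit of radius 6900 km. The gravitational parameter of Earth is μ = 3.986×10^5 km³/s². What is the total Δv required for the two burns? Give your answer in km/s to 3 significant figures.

Δv = 2.97 km/s

Semi-major axis of the transfer orbit: a_t = (20400 + 6900)/2 = 13650 km.
At r₁ the circular-orbit speed is v₁ = √(μ/r₁) = 4.42032 km/s.
On the transfer ellipse at r₁, v² = μ(2/r − 1/a) gives v_a = √[μ(2/r₁ − 1/a_t)] = 3.14276 km/s.
First burn Δv₁ = |v_a − v₁| = 1.278 km/s.
At r₂, v₂ = √(μ/r₂) = 7.601 km/s.
Transfer-orbit speed at r₂: v_p = √[μ(2/r₂ − 1/a_t)] = 9.292 km/s.
Second burn Δv₂ = |v₂ − v_p| = 1.691 km/s.
Δv = Δv₁ + Δv₂ = 1.278 + 1.691 = 2.969 km/s.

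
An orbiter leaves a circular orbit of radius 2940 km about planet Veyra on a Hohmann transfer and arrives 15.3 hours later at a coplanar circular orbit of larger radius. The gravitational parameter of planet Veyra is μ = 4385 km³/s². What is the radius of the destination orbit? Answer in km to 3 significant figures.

Transfer time t = 15.3 hours = 55080 s, and t = π√(a_t³/μ).
So a_t = (μ t²/π²)^(1/3) = (4385 × (55080)² / π²)^(1/3) = 11046 km.
Since a_t = (r₁ + r₂)/2, r₂ = 2a_t − r₁ = 2×11046 − 2940 = 19152 km.

r₂ = 19200 km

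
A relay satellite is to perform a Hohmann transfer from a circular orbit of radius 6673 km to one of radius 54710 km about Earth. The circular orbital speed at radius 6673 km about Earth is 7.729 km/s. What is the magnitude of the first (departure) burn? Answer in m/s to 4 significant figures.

From the circular-orbit relation v² = μ/r at r = 6673 km: μ = v²r = (7.729)² × 6673 = 3.98628×10^5 km³/s².
Semi-major axis of the transfer orbit: a_t = (6673 + 54710)/2 = 30691.5 km.
Circular speed at r = 6673 km: v_c = √(μ/r) = 7.7290 km/s.
Transfer-orbit speed at the same r (vis-viva, a = a_t): v_t = √[μ(2/r − 1/a_t)] = 10.319 km/s.
Δv₁ = |v_t − v_c| = |10.319 − 7.7290| = 2.590 km/s.

Δv₁ = 2590 m/s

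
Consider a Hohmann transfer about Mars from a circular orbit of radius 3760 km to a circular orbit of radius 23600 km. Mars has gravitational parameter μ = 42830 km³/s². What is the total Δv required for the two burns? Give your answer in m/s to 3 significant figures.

Δv = 1700 m/s

Semi-major axis of the transfer orbit: a_t = (3760 + 23600)/2 = 13680 km.
Circular speed at r₁: v₁ = √(μ/r₁) = √(42830/3760) = 3.375 km/s.
On the transfer ellipse at r₁, v² = μ(2/r − 1/a) gives v_p = √[μ(2/r₁ − 1/a_t)] = 4.433 km/s.
First burn Δv₁ = |v_p − v₁| = 1.058 km/s.
Circular speed at r₂: v₂ = √(μ/r₂) = 1.3472 km/s.
Transfer-orbit speed at r₂: v_a = √[μ(2/r₂ − 1/a_t)] = 0.70627 km/s.
Second burn Δv₂ = |v₂ − v_a| = 0.6409 km/s.
Total Δv = Δv₁ + Δv₂ = 1.699 km/s.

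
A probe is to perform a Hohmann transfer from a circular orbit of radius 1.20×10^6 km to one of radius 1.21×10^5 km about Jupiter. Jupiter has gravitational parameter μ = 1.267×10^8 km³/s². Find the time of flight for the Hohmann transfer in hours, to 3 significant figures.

t = 41.6 hours

Semi-major axis of the transfer orbit: a_t = (1.200×10^6 + 1.210×10^5)/2 = 6.605×10^5 km.
Transfer time t = π√(a_t³/μ) = π√((6.605×10^5)³ / 1.267×10^8) = 1.498×10^5 s.
Converting: 1.498×10^5 s ÷ 3600 s/hour = 41.6 hours.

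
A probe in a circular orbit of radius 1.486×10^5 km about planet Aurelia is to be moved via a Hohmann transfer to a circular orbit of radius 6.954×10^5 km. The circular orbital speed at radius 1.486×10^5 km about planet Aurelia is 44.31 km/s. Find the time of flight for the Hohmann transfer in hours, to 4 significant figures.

t = 14.01 hours

From the circular-orbit relation v² = μ/r at r = 1.486×10^5 km: μ = v²r = (44.31)² × 1.486×10^5 = 2.91758×10^8 km³/s².
Semi-major axis of the transfer orbit: a_t = (1.486×10^5 + 6.954×10^5)/2 = 4.220×10^5 km.
By Kepler's third law the transfer-orbit period is T = 2π√(a_t³/μ), so t = T/2 = 50420 s.
Converting: 50420 s ÷ 3600 s/hour = 14.01 hours.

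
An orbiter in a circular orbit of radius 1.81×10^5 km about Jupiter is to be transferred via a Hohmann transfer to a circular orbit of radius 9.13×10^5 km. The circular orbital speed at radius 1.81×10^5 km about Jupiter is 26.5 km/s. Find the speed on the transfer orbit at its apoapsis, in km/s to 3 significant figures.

v = 6.79 km/s

From the circular-orbit relation v² = μ/r at r = 1.81×10^5 km: μ = v²r = (26.5)² × 1.81×10^5 = 1.27107×10^8 km³/s².
Semi-major axis of the transfer orbit: a_t = (1.810×10^5 + 9.130×10^5)/2 = 5.470×10^5 km.
The apoapsis of the transfer ellipse is at r = 9.130×10^5 km.
From the vis-viva equation, v = √[μ(2/r − 1/a_t)] = 6.787 km/s.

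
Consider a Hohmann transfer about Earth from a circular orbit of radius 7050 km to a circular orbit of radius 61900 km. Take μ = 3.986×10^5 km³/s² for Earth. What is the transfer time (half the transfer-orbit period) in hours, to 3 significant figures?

t = 8.85 hours

The Hohmann ellipse has a_t = (r₁ + r₂)/2 = 34475 km.
Half the transfer-orbit period gives t = π√(a_t³/μ) = 31850 s.
Converting: 31850 s ÷ 3600 s/hour = 8.85 hours.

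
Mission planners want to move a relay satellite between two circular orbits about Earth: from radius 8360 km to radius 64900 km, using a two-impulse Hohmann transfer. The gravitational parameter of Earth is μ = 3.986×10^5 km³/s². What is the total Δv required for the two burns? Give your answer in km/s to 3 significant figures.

The Hohmann ellipse has a_t = (r₁ + r₂)/2 = 36630 km.
Circular speed at r₁: v₁ = √(μ/r₁) = √(3.986×10^5/8360) = 6.905 km/s.
On the transfer ellipse at r₁, vis-viva gives v_p = √[μ(2/r₁ − 1/a_t)] = 9.191 km/s.
First burn Δv₁ = |v_p − v₁| = 2.286 km/s.
Circular speed at r₂: v₂ = √(μ/r₂) = 2.478 km/s.
Transfer-orbit speed at r₂: v_a = √[μ(2/r₂ − 1/a_t)] = 1.184 km/s.
Second burn Δv₂ = |v₂ − v_a| = 1.294 km/s.
Δv = Δv₁ + Δv₂ = 2.286 + 1.294 = 3.580 km/s.

Δv = 3.58 km/s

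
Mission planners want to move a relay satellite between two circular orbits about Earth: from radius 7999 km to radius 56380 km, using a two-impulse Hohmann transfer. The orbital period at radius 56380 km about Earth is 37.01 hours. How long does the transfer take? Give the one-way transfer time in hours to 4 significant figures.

From Kepler's third law T² = 4π²r³/μ at r = 56380 km, T = 37.01 hours = 37.01 × 3600 s = 1.33236×10^5 s: μ = 4π²r³/T² = 3.98558×10^5 km³/s².
Semi-major axis of the transfer orbit: a_t = (7999 + 56380)/2 = 32189.5 km.
By Kepler's third law the transfer-orbit period is T = 2π√(a_t³/μ), so t = T/2 = 28740 s.
Converting: 28740 s ÷ 3600 s/hour = 7.983 hours.

t = 7.983 hours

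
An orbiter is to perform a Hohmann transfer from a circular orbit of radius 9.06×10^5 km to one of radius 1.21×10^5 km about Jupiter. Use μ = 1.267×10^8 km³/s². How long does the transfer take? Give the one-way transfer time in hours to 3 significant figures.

t = 28.5 hours

Transfer-ellipse semi-major axis a_t = (r₁ + r₂)/2 = (9.060×10^5 + 1.210×10^5)/2 = 5.135×10^5 km.
Transfer time t = π√(a_t³/μ) = π√((5.135×10^5)³ / 1.267×10^8) = 1.027×10^5 s.
Converting: 1.027×10^5 s ÷ 3600 s/hour = 28.5 hours.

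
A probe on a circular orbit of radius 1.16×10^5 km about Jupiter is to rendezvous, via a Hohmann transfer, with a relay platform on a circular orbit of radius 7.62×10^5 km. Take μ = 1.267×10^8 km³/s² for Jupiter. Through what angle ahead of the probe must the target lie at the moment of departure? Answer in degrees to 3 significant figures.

φ = 101°

Transfer-ellipse semi-major axis a_t = (r₁ + r₂)/2 = (1.160×10^5 + 7.620×10^5)/2 = 4.390×10^5 km.
The half-period of the transfer ellipse is t = π√(a_t³/μ) = 81182 s.
Target angular speed ω₂ = √(μ/r₂³) = 1.6922×10^-5 rad/s.
Angle swept by the target during transfer: ω₂·t = 1.3738 rad = 78.71°.
The probe traverses 180° on the transfer ellipse, so the target must lead by 180° − 78.71° = 101°.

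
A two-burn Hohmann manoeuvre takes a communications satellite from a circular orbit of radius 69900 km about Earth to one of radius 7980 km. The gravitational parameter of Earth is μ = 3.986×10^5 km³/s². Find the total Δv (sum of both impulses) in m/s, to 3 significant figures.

The Hohmann ellipse has a_t = (r₁ + r₂)/2 = 38940 km.
Circular speed at r₁: v₁ = √(μ/r₁) = √(3.986×10^5/69900) = 2.388 km/s.
Transfer-orbit speed at r₁ (v² = μ(2/r − 1/a)): v_a = √[μ(2/r₁ − 1/a_t)] = 1.081 km/s.
First burn Δv₁ = |v_a − v₁| = 1.307 km/s.
At r₂, v₂ = √(μ/r₂) = 7.0675 km/s.
Transfer-orbit speed at r₂: v_p = √[μ(2/r₂ − 1/a_t)] = 9.4691 km/s.
Second burn Δv₂ = |v₂ − v_p| = 2.402 km/s.
Δv = Δv₁ + Δv₂ = 1.307 + 2.402 = 3.709 km/s.

Δv = 3710 m/s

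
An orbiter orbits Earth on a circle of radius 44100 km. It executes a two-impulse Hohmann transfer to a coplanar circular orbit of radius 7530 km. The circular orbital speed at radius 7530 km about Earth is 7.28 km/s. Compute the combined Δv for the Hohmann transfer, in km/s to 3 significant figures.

Δv = 3.62 km/s

From the circular-orbit relation v² = μ/r at r = 7530 km: μ = v²r = (7.28)² × 7530 = 3.99078×10^5 km³/s².
Transfer-ellipse semi-major axis a_t = (r₁ + r₂)/2 = (44100 + 7530)/2 = 25815 km.
Circular speed at r₁: v₁ = √(μ/r₁) = √(3.99078×10^5/44100) = 3.00822 km/s.
On the transfer ellipse at r₁, v² = μ(2/r − 1/a) gives v_a = √[μ(2/r₁ − 1/a_t)] = 1.62469 km/s.
First burn Δv₁ = |v_a − v₁| = 1.384 km/s.
Circular speed at r₂: v₂ = √(μ/r₂) = 7.280 km/s.
Transfer-orbit speed at r₂: v_p = √[μ(2/r₂ − 1/a_t)] = 9.515 km/s.
Second burn Δv₂ = |v₂ − v_p| = 2.235 km/s.
Δv = Δv₁ + Δv₂ = 1.384 + 2.235 = 3.619 km/s.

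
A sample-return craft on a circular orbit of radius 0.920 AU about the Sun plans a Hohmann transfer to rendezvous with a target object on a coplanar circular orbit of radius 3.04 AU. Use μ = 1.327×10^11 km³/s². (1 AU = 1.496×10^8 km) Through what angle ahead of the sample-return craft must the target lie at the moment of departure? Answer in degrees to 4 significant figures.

φ = 85.39°

In km: r₁ = 0.920 × 1.496×10^8 = 1.37632×10^8 km; r₂ = 3.04 × 1.496×10^8 = 4.54784×10^8 km.
Semi-major axis of the transfer orbit: a_t = (1.37632×10^8 + 4.54784×10^8)/2 = 2.96208×10^8 km.
The half-period of the transfer ellipse is t = π√(a_t³/μ) = 4.3965×10^7 s.
The target's mean motion on its circular orbit is ω₂ = √(μ/r₂³) = 3.7560×10^-8 rad/s.
Angle swept by the target during transfer: ω₂·t = 1.6513 rad = 94.61°.
Arrival is 180° from departure on the ellipse, so φ = 180° − 94.61° = 85.39°.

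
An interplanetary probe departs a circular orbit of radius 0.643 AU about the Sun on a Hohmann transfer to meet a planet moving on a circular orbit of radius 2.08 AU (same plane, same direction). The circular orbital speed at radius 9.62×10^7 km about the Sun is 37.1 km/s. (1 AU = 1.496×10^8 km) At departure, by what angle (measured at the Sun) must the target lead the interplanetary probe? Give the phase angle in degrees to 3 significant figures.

φ = 84.7°

From the circular-orbit relation v² = μ/r at r = 9.62×10^7 km: μ = v²r = (37.1)² × 9.62×10^7 = 1.32411×10^11 km³/s².
In km: r₁ = 0.643 × 1.496×10^8 = 9.61928×10^7 km; r₂ = 2.08 × 1.496×10^8 = 3.11168×10^8 km.
The Hohmann ellipse has a_t = (r₁ + r₂)/2 = 2.036804×10^8 km.
Transfer time t = π√(a_t³/μ) = 2.5096×10^7 s.
Target angular speed ω₂ = √(μ/r₂³) = 6.6293×10^-8 rad/s.
Angle swept by the target during transfer: ω₂·t = 1.6637 rad = 95.32°.
The interplanetary probe traverses 180° on the transfer ellipse, so the target must lead by 180° − 95.32° = 84.7°.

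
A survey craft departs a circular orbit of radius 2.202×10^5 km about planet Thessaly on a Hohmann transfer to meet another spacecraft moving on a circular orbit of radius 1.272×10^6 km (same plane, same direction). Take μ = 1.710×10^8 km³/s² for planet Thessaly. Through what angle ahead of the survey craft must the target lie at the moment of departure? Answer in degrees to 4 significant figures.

Transfer-ellipse semi-major axis a_t = (r₁ + r₂)/2 = (2.202×10^5 + 1.272×10^6)/2 = 7.461×10^5 km.
Transfer time t = π√(a_t³/μ) = 1.5483×10^5 s.
The target's mean motion on its circular orbit is ω₂ = √(μ/r₂³) = 9.1152×10^-6 rad/s.
Angle swept by the target during transfer: ω₂·t = 1.4113 rad = 80.86°.
Arrival is 180° from departure on the ellipse, so φ = 180° − 80.86° = 99.14°.

φ = 99.14°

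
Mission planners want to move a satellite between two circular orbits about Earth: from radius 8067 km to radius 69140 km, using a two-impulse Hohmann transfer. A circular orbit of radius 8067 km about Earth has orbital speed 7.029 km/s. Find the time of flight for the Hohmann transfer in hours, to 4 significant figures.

t = 10.48 hours

From the circular-orbit relation v² = μ/r at r = 8067 km: μ = v²r = (7.029)² × 8067 = 3.98565×10^5 km³/s².
The Hohmann ellipse has a_t = (r₁ + r₂)/2 = 38603.5 km.
Transfer time t = π√(a_t³/μ) = π√((38603.5)³ / 3.98565×10^5) = 37740 s.
Converting: 37740 s ÷ 3600 s/hour = 10.48 hours.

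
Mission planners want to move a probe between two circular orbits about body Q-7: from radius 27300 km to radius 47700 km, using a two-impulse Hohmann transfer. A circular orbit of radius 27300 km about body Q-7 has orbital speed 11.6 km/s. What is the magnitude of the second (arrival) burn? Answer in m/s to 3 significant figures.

Δv₂ = 1290 m/s

From the circular-orbit relation v² = μ/r at r = 27300 km: μ = v²r = (11.6)² × 27300 = 3.67349×10^6 km³/s².
Transfer-ellipse semi-major axis a_t = (r₁ + r₂)/2 = (27300 + 47700)/2 = 37500 km.
Circular speed at r = 47700 km: v_c = √(μ/r) = 8.776 km/s.
Transfer-orbit speed at the same r (vis-viva, a = a_t): v_t = √[μ(2/r − 1/a_t)] = 7.488 km/s.
Δv₂ = |v_t − v_c| = |7.488 − 8.776| = 1.288 km/s.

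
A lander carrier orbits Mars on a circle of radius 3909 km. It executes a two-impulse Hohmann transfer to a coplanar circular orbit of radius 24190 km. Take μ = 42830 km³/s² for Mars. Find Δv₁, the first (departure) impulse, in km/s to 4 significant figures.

Transfer-ellipse semi-major axis a_t = (r₁ + r₂)/2 = (3909 + 24190)/2 = 14049.5 km.
On the circular orbit at r = 3909 km, v_c = √(μ/r) = 3.310 km/s.
Vis-viva on the transfer ellipse at r = 3909 km gives v_t = √[μ(2/r − 1/a_t)] = 4.343 km/s.
Δv₁ = |v_t − v_c| = |4.343 − 3.310| = 1.033 km/s.

Δv₁ = 1.033 km/s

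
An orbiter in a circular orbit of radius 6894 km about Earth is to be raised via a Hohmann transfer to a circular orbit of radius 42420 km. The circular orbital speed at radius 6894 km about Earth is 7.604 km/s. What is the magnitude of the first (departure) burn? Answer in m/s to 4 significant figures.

Δv₁ = 2370 m/s

From the circular-orbit relation v² = μ/r at r = 6894 km: μ = v²r = (7.604)² × 6894 = 3.98617×10^5 km³/s².
The Hohmann ellipse has a_t = (r₁ + r₂)/2 = 24657 km.
On the circular orbit at r = 6894 km, v_c = √(μ/r) = 7.604 km/s.
Vis-viva on the transfer ellipse at r = 6894 km gives v_t = √[μ(2/r − 1/a_t)] = 9.974 km/s.
Δv₁ = |v_t − v_c| = |9.974 − 7.604| = 2.370 km/s.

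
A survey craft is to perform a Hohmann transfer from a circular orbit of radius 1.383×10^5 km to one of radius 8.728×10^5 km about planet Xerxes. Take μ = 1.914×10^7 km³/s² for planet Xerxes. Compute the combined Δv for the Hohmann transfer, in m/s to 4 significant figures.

Δv = 5927 m/s

Transfer-ellipse semi-major axis a_t = (r₁ + r₂)/2 = (1.383×10^5 + 8.728×10^5)/2 = 5.0555×10^5 km.
At r₁ the circular-orbit speed is v₁ = √(μ/r₁) = 11.764 km/s.
On the transfer ellipse at r₁, v² = μ(2/r − 1/a) gives v_p = √[μ(2/r₁ − 1/a_t)] = 15.457 km/s.
First burn Δv₁ = |v_p − v₁| = 3.693 km/s.
At r₂, v₂ = √(μ/r₂) = 4.683 km/s.
Transfer-orbit speed at r₂: v_a = √[μ(2/r₂ − 1/a_t)] = 2.449 km/s.
Second burn Δv₂ = |v₂ − v_a| = 2.234 km/s.
Total Δv = Δv₁ + Δv₂ = 5.927 km/s.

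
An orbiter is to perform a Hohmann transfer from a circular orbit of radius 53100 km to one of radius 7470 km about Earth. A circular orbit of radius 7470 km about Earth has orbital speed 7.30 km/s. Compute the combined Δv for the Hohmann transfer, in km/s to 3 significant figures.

Δv = 3.74 km/s

From the circular-orbit relation v² = μ/r at r = 7470 km: μ = v²r = (7.30)² × 7470 = 3.98076×10^5 km³/s².
The Hohmann ellipse has a_t = (r₁ + r₂)/2 = 30285 km.
Circular speed at r₁: v₁ = √(μ/r₁) = √(3.98076×10^5/53100) = 2.738 km/s.
On the transfer ellipse at r₁, vis-viva gives v_a = √[μ(2/r₁ − 1/a_t)] = 1.360 km/s.
First burn Δv₁ = |v_a − v₁| = 1.378 km/s.
Circular speed at r₂: v₂ = √(μ/r₂) = 7.300 km/s.
Transfer-orbit speed at r₂: v_p = √[μ(2/r₂ − 1/a_t)] = 9.666 km/s.
Second burn Δv₂ = |v₂ − v_p| = 2.366 km/s.
Δv = Δv₁ + Δv₂ = 1.378 + 2.366 = 3.744 km/s.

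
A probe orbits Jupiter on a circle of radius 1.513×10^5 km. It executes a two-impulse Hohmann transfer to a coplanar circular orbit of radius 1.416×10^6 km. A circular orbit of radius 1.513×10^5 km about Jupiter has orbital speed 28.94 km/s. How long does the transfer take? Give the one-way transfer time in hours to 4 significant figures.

From the circular-orbit relation v² = μ/r at r = 1.513×10^5 km: μ = v²r = (28.94)² × 1.513×10^5 = 1.26717×10^8 km³/s².
Transfer-ellipse semi-major axis a_t = (r₁ + r₂)/2 = (1.513×10^5 + 1.416×10^6)/2 = 7.8365×10^5 km.
By Kepler's third law the transfer-orbit period is T = 2π√(a_t³/μ), so t = T/2 = 1.936×10^5 s.
Converting: 1.936×10^5 s ÷ 3600 s/hour = 53.78 hours.

t = 53.78 hours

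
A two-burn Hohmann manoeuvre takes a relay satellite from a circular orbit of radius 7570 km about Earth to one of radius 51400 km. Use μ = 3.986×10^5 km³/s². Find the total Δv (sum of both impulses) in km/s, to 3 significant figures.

The Hohmann ellipse has a_t = (r₁ + r₂)/2 = 29485 km.
Circular speed at r₁: v₁ = √(μ/r₁) = √(3.986×10^5/7570) = 7.2564 km/s.
On the transfer ellipse at r₁, vis-viva gives v_p = √[μ(2/r₁ − 1/a_t)] = 9.5808 km/s.
First burn Δv₁ = |v_p − v₁| = 2.324 km/s.
Circular speed at r₂: v₂ = √(μ/r₂) = 2.785 km/s.
Transfer-orbit speed at r₂: v_a = √[μ(2/r₂ − 1/a_t)] = 1.411 km/s.
Second burn Δv₂ = |v₂ − v_a| = 1.374 km/s.
Δv = Δv₁ + Δv₂ = 2.324 + 1.374 = 3.698 km/s.

Δv = 3.70 km/s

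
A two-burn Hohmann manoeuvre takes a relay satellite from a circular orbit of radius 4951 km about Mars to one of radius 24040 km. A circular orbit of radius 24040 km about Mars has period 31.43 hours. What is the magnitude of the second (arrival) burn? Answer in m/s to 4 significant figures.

From Kepler's third law T² = 4π²r³/μ at r = 24040 km, T = 31.43 hours = 31.43 × 3600 s = 1.13148×10^5 s: μ = 4π²r³/T² = 42842.0 km³/s².
Semi-major axis of the transfer orbit: a_t = (4951 + 24040)/2 = 14495.5 km.
On the circular orbit at r = 24040 km, v_c = √(μ/r) = 1.335 km/s.
Transfer-orbit speed at the same r (vis-viva, a = a_t): v_t = √[μ(2/r − 1/a_t)] = 0.7802 km/s.
Δv₂ = |v_t − v_c| = |0.7802 − 1.335| = 0.5548 km/s.

Δv₂ = 554.8 m/s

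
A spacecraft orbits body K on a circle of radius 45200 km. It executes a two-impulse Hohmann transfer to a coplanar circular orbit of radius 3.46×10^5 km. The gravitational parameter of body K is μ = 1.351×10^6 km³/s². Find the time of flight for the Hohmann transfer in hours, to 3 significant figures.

Semi-major axis of the transfer orbit: a_t = (45200 + 3.460×10^5)/2 = 1.956×10^5 km.
Half the transfer-orbit period gives t = π√(a_t³/μ) = 2.338×10^5 s.
Converting: 2.338×10^5 s ÷ 3600 s/hour = 64.9 hours.

t = 64.9 hours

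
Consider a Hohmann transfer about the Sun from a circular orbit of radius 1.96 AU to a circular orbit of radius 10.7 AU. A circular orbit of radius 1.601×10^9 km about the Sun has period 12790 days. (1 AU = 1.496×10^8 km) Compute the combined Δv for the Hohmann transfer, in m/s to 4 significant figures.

From Kepler's third law T² = 4π²r³/μ at r = 1.601×10^9 km, T = 12790 days = 12790 × 86400 s = 1.105056×10^9 s: μ = 4π²r³/T² = 1.32668×10^11 km³/s².
In km: r₁ = 1.96 × 1.496×10^8 = 2.93216×10^8 km; r₂ = 10.7 × 1.496×10^8 = 1.60072×10^9 km.
Transfer-ellipse semi-major axis a_t = (r₁ + r₂)/2 = (2.93216×10^8 + 1.60072×10^9)/2 = 9.46968×10^8 km.
Circular speed at r₁: v₁ = √(μ/r₁) = √(1.32668×10^11/2.93216×10^8) = 21.271 km/s.
Transfer-orbit speed at r₁ (vis-viva): v_p = √[μ(2/r₁ − 1/a_t)] = 27.655 km/s.
First burn Δv₁ = |v_p − v₁| = 6.384 km/s.
Circular speed at r₂: v₂ = √(μ/r₂) = 9.104 km/s.
Transfer-orbit speed at r₂: v_a = √[μ(2/r₂ − 1/a_t)] = 5.066 km/s.
Second burn Δv₂ = |v₂ − v_a| = 4.038 km/s.
Total Δv = Δv₁ + Δv₂ = 10.42 km/s.

Δv = 10420 m/s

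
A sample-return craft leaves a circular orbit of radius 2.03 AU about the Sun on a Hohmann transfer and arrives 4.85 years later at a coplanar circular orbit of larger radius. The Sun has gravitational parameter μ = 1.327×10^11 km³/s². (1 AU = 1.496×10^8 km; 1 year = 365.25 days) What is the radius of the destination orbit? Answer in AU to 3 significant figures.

r₂ = 7.07 AU

In km: r₁ = 2.03 × 1.496×10^8 = 3.03688×10^8 km.
Transfer time t = 4.85 years × 365.25 × 86400 s = 1.5305436×10^8 s, and t = π√(a_t³/μ).
So a_t = (μ t²/π²)^(1/3) = (1.327×10^11 × (1.5305436×10^8)² / π²)^(1/3) = 6.8038×10^8 km.
Since a_t = (r₁ + r₂)/2, r₂ = 2a_t − r₁ = 2×6.8038×10^8 − 3.03688×10^8 = 1.057072×10^9 km.
In AU: r₂ = 1.057072×10^9 / 1.496×10^8 = 7.07 AU.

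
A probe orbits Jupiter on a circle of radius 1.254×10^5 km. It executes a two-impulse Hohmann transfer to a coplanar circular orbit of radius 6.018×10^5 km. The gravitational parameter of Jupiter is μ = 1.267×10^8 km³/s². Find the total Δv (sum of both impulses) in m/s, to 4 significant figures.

Transfer-ellipse semi-major axis a_t = (r₁ + r₂)/2 = (1.254×10^5 + 6.018×10^5)/2 = 3.636×10^5 km.
At r₁ the circular-orbit speed is v₁ = √(μ/r₁) = 31.786 km/s.
Transfer-orbit speed at r₁ (vis-viva): v_p = √[μ(2/r₁ − 1/a_t)] = 40.893 km/s.
First burn Δv₁ = |v_p − v₁| = 9.107 km/s.
At r₂, v₂ = √(μ/r₂) = 14.51 km/s.
Transfer-orbit speed at r₂: v_a = √[μ(2/r₂ − 1/a_t)] = 8.521 km/s.
Second burn Δv₂ = |v₂ − v_a| = 5.989 km/s.
Total Δv = Δv₁ + Δv₂ = 15.10 km/s.

Δv = 15100 m/s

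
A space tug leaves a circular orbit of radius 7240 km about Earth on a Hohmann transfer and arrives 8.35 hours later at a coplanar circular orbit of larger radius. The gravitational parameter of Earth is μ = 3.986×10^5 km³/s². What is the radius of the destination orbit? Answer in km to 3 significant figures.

r₂ = 59100 km

Transfer time t = 8.35 hours = 30060 s, and t = π√(a_t³/μ).
So a_t = (μ t²/π²)^(1/3) = (3.986×10^5 × (30060)² / π²)^(1/3) = 33169 km.
Since a_t = (r₁ + r₂)/2, r₂ = 2a_t − r₁ = 2×33169 − 7240 = 59098 km.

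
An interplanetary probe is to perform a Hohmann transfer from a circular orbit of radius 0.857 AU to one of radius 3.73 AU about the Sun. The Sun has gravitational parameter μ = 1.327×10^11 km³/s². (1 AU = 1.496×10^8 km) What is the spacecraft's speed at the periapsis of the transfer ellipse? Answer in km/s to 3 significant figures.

v = 41.0 km/s

In km: r₁ = 0.857 × 1.496×10^8 = 1.282072×10^8 km; r₂ = 3.73 × 1.496×10^8 = 5.58008×10^8 km.
The Hohmann ellipse has a_t = (r₁ + r₂)/2 = 3.431076×10^8 km.
The periapsis of the transfer ellipse is at r = 1.282072×10^8 km.
Applying v² = μ(2/r − 1/a_t): v = 41.03 km/s.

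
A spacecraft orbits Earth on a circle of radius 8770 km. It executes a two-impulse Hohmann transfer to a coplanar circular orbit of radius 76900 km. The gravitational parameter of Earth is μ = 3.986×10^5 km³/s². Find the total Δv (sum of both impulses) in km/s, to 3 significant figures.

Δv = 3.54 km/s

Semi-major axis of the transfer orbit: a_t = (8770 + 76900)/2 = 42835 km.
Circular speed at r₁: v₁ = √(μ/r₁) = √(3.986×10^5/8770) = 6.742 km/s.
Transfer-orbit speed at r₁ (vis-viva equation): v_p = √[μ(2/r₁ − 1/a_t)] = 9.033 km/s.
First burn Δv₁ = |v_p − v₁| = 2.291 km/s.
At r₂, v₂ = √(μ/r₂) = 2.277 km/s.
Transfer-orbit speed at r₂: v_a = √[μ(2/r₂ − 1/a_t)] = 1.030 km/s.
Second burn Δv₂ = |v₂ − v_a| = 1.247 km/s.
Δv = Δv₁ + Δv₂ = 2.291 + 1.247 = 3.538 km/s.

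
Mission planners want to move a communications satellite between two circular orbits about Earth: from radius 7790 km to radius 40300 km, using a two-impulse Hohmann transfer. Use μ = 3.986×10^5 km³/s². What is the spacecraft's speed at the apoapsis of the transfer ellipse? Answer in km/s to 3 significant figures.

Transfer-ellipse semi-major axis a_t = (r₁ + r₂)/2 = (7790 + 40300)/2 = 24045 km.
At apoapsis, r = 40300 km.
Applying v² = μ(2/r − 1/a_t): v = 1.790 km/s.

v = 1.79 km/s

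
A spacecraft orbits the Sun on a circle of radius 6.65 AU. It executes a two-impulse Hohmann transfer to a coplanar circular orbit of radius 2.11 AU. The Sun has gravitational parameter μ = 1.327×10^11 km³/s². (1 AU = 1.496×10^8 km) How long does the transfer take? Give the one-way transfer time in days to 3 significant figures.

t = 1670 days

In km: r₁ = 6.65 × 1.496×10^8 = 9.9484×10^8 km; r₂ = 2.11 × 1.496×10^8 = 3.15656×10^8 km.
Transfer-ellipse semi-major axis a_t = (r₁ + r₂)/2 = (9.9484×10^8 + 3.15656×10^8)/2 = 6.55248×10^8 km.
Half the transfer-orbit period gives t = π√(a_t³/μ) = 1.447×10^8 s.
Converting: 1.447×10^8 s ÷ 86400 s/day = 1670 days.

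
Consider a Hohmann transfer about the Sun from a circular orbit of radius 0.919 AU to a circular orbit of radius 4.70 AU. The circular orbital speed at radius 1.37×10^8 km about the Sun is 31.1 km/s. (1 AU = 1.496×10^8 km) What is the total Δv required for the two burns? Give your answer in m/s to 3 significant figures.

From the circular-orbit relation v² = μ/r at r = 1.37×10^8 km: μ = v²r = (31.1)² × 1.37×10^8 = 1.32508×10^11 km³/s².
In km: r₁ = 0.919 × 1.496×10^8 = 1.374824×10^8 km; r₂ = 4.70 × 1.496×10^8 = 7.0312×10^8 km.
Transfer-ellipse semi-major axis a_t = (r₁ + r₂)/2 = (1.374824×10^8 + 7.0312×10^8)/2 = 4.203012×10^8 km.
At r₁ the circular-orbit speed is v₁ = √(μ/r₁) = 31.045 km/s.
On the transfer ellipse at r₁, vis-viva gives v_p = √[μ(2/r₁ − 1/a_t)] = 40.154 km/s.
First burn Δv₁ = |v_p − v₁| = 9.109 km/s.
At r₂, v₂ = √(μ/r₂) = 13.728 km/s.
Transfer-orbit speed at r₂: v_a = √[μ(2/r₂ − 1/a_t)] = 7.8514 km/s.
Second burn Δv₂ = |v₂ − v_a| = 5.877 km/s.
Total Δv = Δv₁ + Δv₂ = 14.99 km/s.

Δv = 15000 m/s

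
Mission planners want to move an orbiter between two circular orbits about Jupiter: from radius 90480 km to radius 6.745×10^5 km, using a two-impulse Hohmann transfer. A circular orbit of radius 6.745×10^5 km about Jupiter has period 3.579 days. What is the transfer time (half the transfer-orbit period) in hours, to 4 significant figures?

t = 18.34 hours

From Kepler's third law T² = 4π²r³/μ at r = 6.745×10^5 km, T = 3.579 days = 3.579 × 86400 s = 3.092256×10^5 s: μ = 4π²r³/T² = 1.26694×10^8 km³/s².
The Hohmann ellipse has a_t = (r₁ + r₂)/2 = 3.8249×10^5 km.
Half the transfer-orbit period gives t = π√(a_t³/μ) = 66020 s.
Converting: 66020 s ÷ 3600 s/hour = 18.34 hours.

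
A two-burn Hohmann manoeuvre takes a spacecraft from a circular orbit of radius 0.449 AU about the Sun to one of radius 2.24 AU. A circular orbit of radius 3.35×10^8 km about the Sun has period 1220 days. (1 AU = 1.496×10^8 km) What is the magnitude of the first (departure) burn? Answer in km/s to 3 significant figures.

From Kepler's third law T² = 4π²r³/μ at r = 3.35×10^8 km, T = 1220 days = 1220 × 86400 s = 1.05408×10^8 s: μ = 4π²r³/T² = 1.33582×10^11 km³/s².
In km: r₁ = 0.449 × 1.496×10^8 = 6.71704×10^7 km; r₂ = 2.24 × 1.496×10^8 = 3.35104×10^8 km.
Transfer-ellipse semi-major axis a_t = (r₁ + r₂)/2 = (6.71704×10^7 + 3.35104×10^8)/2 = 2.011372×10^8 km.
On the circular orbit at r = 6.71704×10^7 km, v_c = √(μ/r) = 44.59 km/s.
Transfer-orbit speed at the same r (vis-viva, a = a_t): v_t = √[μ(2/r − 1/a_t)] = 57.56 km/s.
Δv₁ = |v_t − v_c| = |57.56 − 44.59| = 12.97 km/s.

Δv₁ = 13.0 km/s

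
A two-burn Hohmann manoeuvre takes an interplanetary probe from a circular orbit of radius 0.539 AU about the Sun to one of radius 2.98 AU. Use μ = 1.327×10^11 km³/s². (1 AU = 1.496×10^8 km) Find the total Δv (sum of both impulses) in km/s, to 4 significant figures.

Δv = 19.93 km/s

In km: r₁ = 0.539 × 1.496×10^8 = 8.06344×10^7 km; r₂ = 2.98 × 1.496×10^8 = 4.45808×10^8 km.
The Hohmann ellipse has a_t = (r₁ + r₂)/2 = 2.632212×10^8 km.
At r₁ the circular-orbit speed is v₁ = √(μ/r₁) = 40.567 km/s.
On the transfer ellipse at r₁, vis-viva gives v_p = √[μ(2/r₁ − 1/a_t)] = 52.795 km/s.
First burn Δv₁ = |v_p − v₁| = 12.23 km/s.
At r₂, v₂ = √(μ/r₂) = 17.253 km/s.
Transfer-orbit speed at r₂: v_a = √[μ(2/r₂ − 1/a_t)] = 9.5491 km/s.
Second burn Δv₂ = |v₂ − v_a| = 7.704 km/s.
Total Δv = Δv₁ + Δv₂ = 19.93 km/s.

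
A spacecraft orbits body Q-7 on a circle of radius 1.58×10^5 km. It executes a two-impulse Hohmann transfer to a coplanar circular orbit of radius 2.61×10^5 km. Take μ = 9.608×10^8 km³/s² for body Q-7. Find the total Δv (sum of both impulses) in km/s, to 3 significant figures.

The Hohmann ellipse has a_t = (r₁ + r₂)/2 = 2.095×10^5 km.
At r₁ the circular-orbit speed is v₁ = √(μ/r₁) = 77.9808 km/s.
On the transfer ellipse at r₁, vis-viva equation gives v_p = √[μ(2/r₁ − 1/a_t)] = 87.0395 km/s.
First burn Δv₁ = |v_p − v₁| = 9.059 km/s.
Circular speed at r₂: v₂ = √(μ/r₂) = 60.67311 km/s.
Transfer-orbit speed at r₂: v_a = √[μ(2/r₂ − 1/a_t)] = 52.69056 km/s.
Second burn Δv₂ = |v₂ − v_a| = 7.983 km/s.
Δv = Δv₁ + Δv₂ = 9.059 + 7.983 = 17.04 km/s.

Δv = 17.0 km/s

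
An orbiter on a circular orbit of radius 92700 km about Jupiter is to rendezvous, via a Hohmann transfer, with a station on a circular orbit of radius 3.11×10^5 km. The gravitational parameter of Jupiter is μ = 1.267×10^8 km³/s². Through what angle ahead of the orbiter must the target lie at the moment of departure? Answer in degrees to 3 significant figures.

Semi-major axis of the transfer orbit: a_t = (92700 + 3.110×10^5)/2 = 2.0185×10^5 km.
Transfer time t = π√(a_t³/μ) = 25311 s.
Target angular speed ω₂ = √(μ/r₂³) = 6.4900×10^-5 rad/s.
Angle swept by the target during transfer: ω₂·t = 1.6427 rad = 94.12°.
Arrival is 180° from departure on the ellipse, so φ = 180° − 94.12° = 85.9°.

φ = 85.9°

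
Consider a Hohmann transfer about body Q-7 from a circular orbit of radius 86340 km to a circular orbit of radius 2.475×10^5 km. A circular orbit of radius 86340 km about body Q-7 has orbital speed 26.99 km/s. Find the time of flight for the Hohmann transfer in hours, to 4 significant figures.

From the circular-orbit relation v² = μ/r at r = 86340 km: μ = v²r = (26.99)² × 86340 = 6.28952×10^7 km³/s².
Semi-major axis of the transfer orbit: a_t = (86340 + 2.475×10^5)/2 = 1.6692×10^5 km.
Half the transfer-orbit period gives t = π√(a_t³/μ) = 27015 s.
Converting: 27015 s ÷ 3600 s/hour = 7.504 hours.

t = 7.504 hours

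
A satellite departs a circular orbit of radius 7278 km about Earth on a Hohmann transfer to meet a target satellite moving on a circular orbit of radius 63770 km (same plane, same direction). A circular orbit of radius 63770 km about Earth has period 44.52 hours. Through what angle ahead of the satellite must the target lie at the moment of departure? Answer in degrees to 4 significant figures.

From Kepler's third law T² = 4π²r³/μ at r = 63770 km, T = 44.52 hours = 44.52 × 3600 s = 1.60272×10^5 s: μ = 4π²r³/T² = 3.98560×10^5 km³/s².
Transfer-ellipse semi-major axis a_t = (r₁ + r₂)/2 = (7278 + 63770)/2 = 35524 km.
Transfer time t = π√(a_t³/μ) = 33319 s.
The target's mean motion on its circular orbit is ω₂ = √(μ/r₂³) = 3.9203×10^-5 rad/s.
Angle swept by the target during transfer: ω₂·t = 1.3062 rad = 74.84°.
Arrival is 180° from departure on the ellipse, so φ = 180° − 74.84° = 105.2°.

φ = 105.2°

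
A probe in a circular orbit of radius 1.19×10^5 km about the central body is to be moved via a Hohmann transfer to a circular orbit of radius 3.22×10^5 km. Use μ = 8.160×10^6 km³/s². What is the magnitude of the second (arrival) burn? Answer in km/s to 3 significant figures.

Δv₂ = 1.34 km/s

Transfer-ellipse semi-major axis a_t = (r₁ + r₂)/2 = (1.190×10^5 + 3.220×10^5)/2 = 2.205×10^5 km.
On the circular orbit at r = 3.220×10^5 km, v_c = √(μ/r) = 5.034 km/s.
Transfer-orbit speed at the same r (vis-viva, a = a_t): v_t = √[μ(2/r − 1/a_t)] = 3.698 km/s.
Δv₂ = |v_t − v_c| = |3.698 − 5.034| = 1.336 km/s.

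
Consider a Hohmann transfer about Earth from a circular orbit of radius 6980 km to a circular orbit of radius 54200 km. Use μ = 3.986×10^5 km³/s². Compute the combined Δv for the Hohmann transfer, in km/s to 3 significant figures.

Δv = 3.92 km/s

Transfer-ellipse semi-major axis a_t = (r₁ + r₂)/2 = (6980 + 54200)/2 = 30590 km.
Circular speed at r₁: v₁ = √(μ/r₁) = √(3.986×10^5/6980) = 7.5569 km/s.
On the transfer ellipse at r₁, v² = μ(2/r − 1/a) gives v_p = √[μ(2/r₁ − 1/a_t)] = 10.059 km/s.
First burn Δv₁ = |v_p − v₁| = 2.5021 km/s.
Circular speed at r₂: v₂ = √(μ/r₂) = 2.7119 km/s.
Transfer-orbit speed at r₂: v_a = √[μ(2/r₂ − 1/a_t)] = 1.2954 km/s.
Second burn Δv₂ = |v₂ − v_a| = 1.4165 km/s.
Δv = Δv₁ + Δv₂ = 2.5021 + 1.4165 = 3.919 km/s.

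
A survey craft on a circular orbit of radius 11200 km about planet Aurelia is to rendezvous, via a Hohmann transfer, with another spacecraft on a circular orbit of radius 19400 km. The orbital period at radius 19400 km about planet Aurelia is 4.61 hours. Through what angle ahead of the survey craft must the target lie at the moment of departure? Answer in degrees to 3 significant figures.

φ = 53.9°

From Kepler's third law T² = 4π²r³/μ at r = 19400 km, T = 4.61 hours = 4.61 × 3600 s = 16596 s: μ = 4π²r³/T² = 1.04655×10^6 km³/s².
The Hohmann ellipse has a_t = (r₁ + r₂)/2 = 15300 km.
The half-period of the transfer ellipse is t = π√(a_t³/μ) = 5812 s.
The target's mean motion on its circular orbit is ω₂ = √(μ/r₂³) = 3.786×10^-4 rad/s.
Angle swept by the target during transfer: ω₂·t = 2.200 rad = 126.1°.
Arrival is 180° from departure on the ellipse, so φ = 180° − 126.1° = 53.9°.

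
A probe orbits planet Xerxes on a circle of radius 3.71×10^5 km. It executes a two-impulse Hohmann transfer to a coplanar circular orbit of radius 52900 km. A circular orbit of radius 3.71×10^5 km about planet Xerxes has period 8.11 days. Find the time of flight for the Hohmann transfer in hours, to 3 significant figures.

t = 42.0 hours

From Kepler's third law T² = 4π²r³/μ at r = 3.71×10^5 km, T = 8.11 days = 8.11 × 86400 s = 7.00704×10^5 s: μ = 4π²r³/T² = 4.10594×10^6 km³/s².
Transfer-ellipse semi-major axis a_t = (r₁ + r₂)/2 = (3.710×10^5 + 52900)/2 = 2.1195×10^5 km.
By Kepler's third law the transfer-orbit period is T = 2π√(a_t³/μ), so t = T/2 = 1.513×10^5 s.
Converting: 1.513×10^5 s ÷ 3600 s/hour = 42.0 hours.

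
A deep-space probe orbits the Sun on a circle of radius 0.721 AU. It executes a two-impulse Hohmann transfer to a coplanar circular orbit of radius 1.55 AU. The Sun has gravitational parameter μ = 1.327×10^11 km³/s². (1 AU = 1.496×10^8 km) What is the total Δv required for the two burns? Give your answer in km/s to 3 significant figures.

In km: r₁ = 0.721 × 1.496×10^8 = 1.078616×10^8 km; r₂ = 1.55 × 1.496×10^8 = 2.3188×10^8 km.
Semi-major axis of the transfer orbit: a_t = (1.078616×10^8 + 2.3188×10^8)/2 = 1.698708×10^8 km.
At r₁ the circular-orbit speed is v₁ = √(μ/r₁) = 35.07535 km/s.
On the transfer ellipse at r₁, vis-viva gives v_p = √[μ(2/r₁ − 1/a_t)] = 40.98022 km/s.
First burn Δv₁ = |v_p − v₁| = 5.9049 km/s.
Circular speed at r₂: v₂ = √(μ/r₂) = 23.9223 km/s.
Transfer-orbit speed at r₂: v_a = √[μ(2/r₂ − 1/a_t)] = 19.0624 km/s.
Second burn Δv₂ = |v₂ − v_a| = 4.8599 km/s.
Total Δv = Δv₁ + Δv₂ = 10.76 km/s.

Δv = 10.8 km/s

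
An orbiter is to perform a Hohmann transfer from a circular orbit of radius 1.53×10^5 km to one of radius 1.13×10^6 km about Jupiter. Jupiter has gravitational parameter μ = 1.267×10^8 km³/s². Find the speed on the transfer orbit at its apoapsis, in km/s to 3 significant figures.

v = 5.17 km/s

Transfer-ellipse semi-major axis a_t = (r₁ + r₂)/2 = (1.530×10^5 + 1.130×10^6)/2 = 6.415×10^5 km.
The apoapsis of the transfer ellipse is at r = 1.130×10^6 km.
From the vis-viva equation, v = √[μ(2/r − 1/a_t)] = 5.171 km/s.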